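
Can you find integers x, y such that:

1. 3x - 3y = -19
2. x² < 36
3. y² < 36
No

Even the single constraint (3x - 3y = -19) is infeasible over the integers.

  - 3x - 3y = -19: every term on the left is divisible by 3, so the LHS ≡ 0 (mod 3), but the RHS -19 is not — no integer solution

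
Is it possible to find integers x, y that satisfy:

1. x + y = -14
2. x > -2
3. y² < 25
No

The full constraint system is jointly infeasible over the integers. Each constraint and what it forces:

  - x + y = -14: is a linear equation tying the variables together
  - x > -2: bounds one variable relative to a constant
  - y² < 25: restricts y to |y| ≤ 4

Range argument: with x ∈ [-1, ∞], y ∈ [-4, 4], the left side of the equation is at least -5, but the right side is -14 < -5. No integer solution exists.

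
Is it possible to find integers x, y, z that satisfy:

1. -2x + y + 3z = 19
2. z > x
Yes

Take x = -1, y = 17, z = 0. Substituting into each constraint:
  (1) -2(-1) + 17 + 3(0) = 19 ✓
  (2) 0 > -1 ✓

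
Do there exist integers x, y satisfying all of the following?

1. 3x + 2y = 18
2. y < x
Yes

Take x = 6, y = 0. Substituting into each constraint:
  (1) 3(6) + 2(0) = 18 ✓
  (2) 0 < 6 ✓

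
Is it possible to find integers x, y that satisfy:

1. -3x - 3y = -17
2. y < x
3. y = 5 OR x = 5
No

Even the single constraint (-3x - 3y = -17) is infeasible over the integers.

  - -3x - 3y = -17: every term on the left is divisible by 3, so the LHS ≡ 0 (mod 3), but the RHS -17 is not — no integer solution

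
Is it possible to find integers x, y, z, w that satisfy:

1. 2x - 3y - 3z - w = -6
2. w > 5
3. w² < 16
No

A contradictory subset is {w > 5, w² < 16}. No integer assignment can satisfy these jointly:

  - w > 5: bounds one variable relative to a constant
  - w² < 16: restricts w to |w| ≤ 3

Direct contradiction: the bounds on w require w ≥ 6 and w ≤ 3 simultaneously, which is empty.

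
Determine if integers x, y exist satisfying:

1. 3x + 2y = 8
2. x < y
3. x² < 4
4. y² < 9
No

A contradictory subset is {3x + 2y = 8, x < y, y² < 9}. No integer assignment can satisfy these jointly:

  - 3x + 2y = 8: is a linear equation tying the variables together
  - x < y: bounds one variable relative to another variable
  - y² < 9: restricts y to |y| ≤ 2

Propagating the comparison: x < y and y ≤ 2 give x ≤ 1. Range argument: with x ∈ [−∞, 1], y ∈ [-2, 2], the left side of the equation is at most 7, but the right side is 8 > 7. No integer solution exists.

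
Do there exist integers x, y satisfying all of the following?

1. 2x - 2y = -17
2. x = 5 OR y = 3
No

Even the single constraint (2x - 2y = -17) is infeasible over the integers.

  - 2x - 2y = -17: every term on the left is divisible by 2, so the LHS ≡ 0 (mod 2), but the RHS -17 is not — no integer solution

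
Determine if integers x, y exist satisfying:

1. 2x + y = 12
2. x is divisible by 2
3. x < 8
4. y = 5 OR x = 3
No

A contradictory subset is {2x + y = 12, x is divisible by 2, y = 5 OR x = 3}. No integer assignment can satisfy these jointly:

  - 2x + y = 12: is a linear equation tying the variables together
  - x is divisible by 2: restricts x to multiples of 2
  - y = 5 OR x = 3: forces a choice: either y = 5 or x = 3

Split on the disjunction (y = 5 OR x = 3):
  • If y = 5: with y = 5, writing x = 2x', every remaining term of the linear equation is divisible by 4, so the left side is ≡ 0 (mod 4); but the right side 7 ≡ 3 (mod 4). No integers can satisfy it.
  • If x = 3: this contradicts the divisibility constraint — 3 is not a multiple of 2.
Both branches are infeasible, so the system has no integer solution.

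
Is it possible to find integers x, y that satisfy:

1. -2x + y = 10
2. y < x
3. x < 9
Yes

Take x = -11, y = -12. Substituting into each constraint:
  (1) -2(-11) + (-12) = 10 ✓
  (2) -12 < -11 ✓
  (3) -11 < 9 ✓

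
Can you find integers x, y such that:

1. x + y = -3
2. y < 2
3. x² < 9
Yes

Take x = 0, y = -3. Substituting into each constraint:
  (1) 0 + (-3) = -3 ✓
  (2) -3 < 2 ✓
  (3) x² = (0)² = 0, and 0 < 9 ✓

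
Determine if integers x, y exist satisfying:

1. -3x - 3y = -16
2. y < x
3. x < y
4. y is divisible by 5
No

Even the single constraint (-3x - 3y = -16) is infeasible over the integers.

  - -3x - 3y = -16: every term on the left is divisible by 3, so the LHS ≡ 0 (mod 3), but the RHS -16 is not — no integer solution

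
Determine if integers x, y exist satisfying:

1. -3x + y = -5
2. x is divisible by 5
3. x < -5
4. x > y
Yes

Take x = -10, y = -35. Substituting into each constraint:
  (1) -3(-10) + (-35) = -5 ✓
  (2) -10 = 5 × -2, remainder 0 ✓
  (3) -10 < -5 ✓
  (4) -10 > -35 ✓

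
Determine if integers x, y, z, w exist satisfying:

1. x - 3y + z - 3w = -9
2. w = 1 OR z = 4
Yes

Take x = 2, y = 5, z = 4, w = 0. Substituting into each constraint:
  (1) 2 - 3(5) + 4 - 3(0) = -9 ✓
  (2) z = 4, target 4 ✓ (second branch holds)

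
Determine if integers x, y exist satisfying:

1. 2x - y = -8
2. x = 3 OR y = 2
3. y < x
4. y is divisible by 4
No

A contradictory subset is {2x - y = -8, x = 3 OR y = 2, y < x}. No integer assignment can satisfy these jointly:

  - 2x - y = -8: is a linear equation tying the variables together
  - x = 3 OR y = 2: forces a choice: either x = 3 or y = 2
  - y < x: bounds one variable relative to another variable

Split on the disjunction (x = 3 OR y = 2):
  • If x = 3: the equation forces y = 14, giving (x, y) = (3, 14), which violates x > y.
  • If y = 2: the equation forces x = -3, giving (y, x) = (2, -3), which violates x > y.
Both branches are infeasible, so the system has no integer solution.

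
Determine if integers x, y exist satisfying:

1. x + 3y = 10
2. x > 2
Yes

Take x = 10, y = 0. Substituting into each constraint:
  (1) 10 + 3(0) = 10 ✓
  (2) 10 > 2 ✓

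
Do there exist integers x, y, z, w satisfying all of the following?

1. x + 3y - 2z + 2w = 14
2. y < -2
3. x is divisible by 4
Yes

Take x = 0, y = -4, z = 0, w = 13. Substituting into each constraint:
  (1) 0 + 3(-4) - 2(0) + 2(13) = 14 ✓
  (2) -4 < -2 ✓
  (3) 0 = 4 × 0, remainder 0 ✓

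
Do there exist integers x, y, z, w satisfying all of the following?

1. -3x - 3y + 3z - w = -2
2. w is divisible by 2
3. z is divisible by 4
Yes

Take x = 0, y = 0, z = 0, w = 2. Substituting into each constraint:
  (1) -3(0) - 3(0) + 3(0) + (-2) = -2 ✓
  (2) 2 = 2 × 1, remainder 0 ✓
  (3) 0 = 4 × 0, remainder 0 ✓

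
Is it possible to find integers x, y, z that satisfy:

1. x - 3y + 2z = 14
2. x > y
Yes

Take x = 2, y = 0, z = 6. Substituting into each constraint:
  (1) 2 - 3(0) + 2(6) = 14 ✓
  (2) 2 > 0 ✓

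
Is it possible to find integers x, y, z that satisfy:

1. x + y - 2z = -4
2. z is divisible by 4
Yes

Take x = 0, y = -4, z = 0. Substituting into each constraint:
  (1) 0 + (-4) - 2(0) = -4 ✓
  (2) 0 = 4 × 0, remainder 0 ✓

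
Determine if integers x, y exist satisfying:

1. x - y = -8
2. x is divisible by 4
Yes

Take x = 0, y = 8. Substituting into each constraint:
  (1) 0 + (-8) = -8 ✓
  (2) 0 = 4 × 0, remainder 0 ✓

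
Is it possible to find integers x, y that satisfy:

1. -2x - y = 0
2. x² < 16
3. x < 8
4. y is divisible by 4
Yes

Take x = 0, y = 0. Substituting into each constraint:
  (1) -2(0) + 0 = 0 ✓
  (2) x² = (0)² = 0, and 0 < 16 ✓
  (3) 0 < 8 ✓
  (4) 0 = 4 × 0, remainder 0 ✓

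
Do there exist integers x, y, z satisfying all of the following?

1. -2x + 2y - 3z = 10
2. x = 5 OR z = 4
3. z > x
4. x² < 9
Yes

Take x = -1, y = 10, z = 4. Substituting into each constraint:
  (1) -2(-1) + 2(10) - 3(4) = 10 ✓
  (2) z = 4, target 4 ✓ (second branch holds)
  (3) 4 > -1 ✓
  (4) x² = (-1)² = 1, and 1 < 9 ✓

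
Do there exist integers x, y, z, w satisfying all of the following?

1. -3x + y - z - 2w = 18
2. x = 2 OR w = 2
Yes

Take x = -7, y = 1, z = 0, w = 2. Substituting into each constraint:
  (1) -3(-7) + 1 + 0 - 2(2) = 18 ✓
  (2) w = 2, target 2 ✓ (second branch holds)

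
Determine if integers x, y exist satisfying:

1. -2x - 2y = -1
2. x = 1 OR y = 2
No

Even the single constraint (-2x - 2y = -1) is infeasible over the integers.

  - -2x - 2y = -1: every term on the left is divisible by 2, so the LHS ≡ 0 (mod 2), but the RHS -1 is not — no integer solution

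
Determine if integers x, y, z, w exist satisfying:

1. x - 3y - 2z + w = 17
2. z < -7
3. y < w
Yes

Take x = -2, y = -1, z = -8, w = 0. Substituting into each constraint:
  (1) (-2) - 3(-1) - 2(-8) + 0 = 17 ✓
  (2) -8 < -7 ✓
  (3) -1 < 0 ✓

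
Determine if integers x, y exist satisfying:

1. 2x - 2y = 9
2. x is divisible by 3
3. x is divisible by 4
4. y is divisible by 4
No

Even the single constraint (2x - 2y = 9) is infeasible over the integers.

  - 2x - 2y = 9: every term on the left is divisible by 2, so the LHS ≡ 0 (mod 2), but the RHS 9 is not — no integer solution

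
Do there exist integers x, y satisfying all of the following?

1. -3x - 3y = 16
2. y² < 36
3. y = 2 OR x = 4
No

Even the single constraint (-3x - 3y = 16) is infeasible over the integers.

  - -3x - 3y = 16: every term on the left is divisible by 3, so the LHS ≡ 0 (mod 3), but the RHS 16 is not — no integer solution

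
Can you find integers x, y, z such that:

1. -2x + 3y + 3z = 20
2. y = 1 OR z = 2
Yes

Take x = -7, y = 1, z = 1. Substituting into each constraint:
  (1) -2(-7) + 3(1) + 3(1) = 20 ✓
  (2) y = 1, target 1 ✓ (first branch holds)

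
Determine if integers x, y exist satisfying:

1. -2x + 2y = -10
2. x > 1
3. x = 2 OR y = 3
Yes

Take x = 8, y = 3. Substituting into each constraint:
  (1) -2(8) + 2(3) = -10 ✓
  (2) 8 > 1 ✓
  (3) y = 3, target 3 ✓ (second branch holds)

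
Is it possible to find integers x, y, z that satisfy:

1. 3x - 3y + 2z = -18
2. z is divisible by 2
Yes

Take x = -6, y = 0, z = 0. Substituting into each constraint:
  (1) 3(-6) - 3(0) + 2(0) = -18 ✓
  (2) 0 = 2 × 0, remainder 0 ✓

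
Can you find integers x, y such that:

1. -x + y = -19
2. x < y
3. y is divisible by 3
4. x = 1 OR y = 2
No

A contradictory subset is {-x + y = -19, x < y}. No integer assignment can satisfy these jointly:

  - -x + y = -19: is a linear equation tying the variables together
  - x < y: bounds one variable relative to another variable

From the equation, x − y = 19, i.e. y − x = -19; but y > x requires y − x ≥ 1. Contradiction.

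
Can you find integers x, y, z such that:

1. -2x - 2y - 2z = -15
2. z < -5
No

Even the single constraint (-2x - 2y - 2z = -15) is infeasible over the integers.

  - -2x - 2y - 2z = -15: every term on the left is divisible by 2, so the LHS ≡ 0 (mod 2), but the RHS -15 is not — no integer solution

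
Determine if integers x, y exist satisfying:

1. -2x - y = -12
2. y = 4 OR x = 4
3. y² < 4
No

The full constraint system is jointly infeasible over the integers. Each constraint and what it forces:

  - -2x - y = -12: is a linear equation tying the variables together
  - y = 4 OR x = 4: forces a choice: either y = 4 or x = 4
  - y² < 4: restricts y to |y| ≤ 1

Split on the disjunction (y = 4 OR x = 4):
  • If y = 4: this contradicts y² < 4, which requires |y| ≤ 1.
  • If x = 4: the equation forces y = 4, but y² < 4 requires |y| ≤ 1.
Both branches are infeasible, so the system has no integer solution.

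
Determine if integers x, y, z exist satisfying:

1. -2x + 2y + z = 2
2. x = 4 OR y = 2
Yes

Take x = 4, y = 0, z = 10. Substituting into each constraint:
  (1) -2(4) + 2(0) + 10 = 2 ✓
  (2) x = 4, target 4 ✓ (first branch holds)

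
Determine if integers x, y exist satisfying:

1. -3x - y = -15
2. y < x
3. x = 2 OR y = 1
No

The full constraint system is jointly infeasible over the integers. Each constraint and what it forces:

  - -3x - y = -15: is a linear equation tying the variables together
  - y < x: bounds one variable relative to another variable
  - x = 2 OR y = 1: forces a choice: either x = 2 or y = 1

Split on the disjunction (x = 2 OR y = 1):
  • If x = 2: the equation forces y = 9, giving (x, y) = (2, 9), which violates x > y.
  • If y = 1: with y = 1, every remaining term of the linear equation is divisible by 3, so the left side is ≡ 0 (mod 3); but the right side -14 ≡ 1 (mod 3). No integers can satisfy it.
Both branches are infeasible, so the system has no integer solution.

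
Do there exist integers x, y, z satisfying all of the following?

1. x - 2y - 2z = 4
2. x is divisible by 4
Yes

Take x = 0, y = -2, z = 0. Substituting into each constraint:
  (1) 0 - 2(-2) - 2(0) = 4 ✓
  (2) 0 = 4 × 0, remainder 0 ✓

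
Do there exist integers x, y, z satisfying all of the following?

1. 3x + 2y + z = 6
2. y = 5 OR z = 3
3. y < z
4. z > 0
Yes

Take x = 1, y = 0, z = 3. Substituting into each constraint:
  (1) 3(1) + 2(0) + 3 = 6 ✓
  (2) z = 3, target 3 ✓ (second branch holds)
  (3) 0 < 3 ✓
  (4) 3 > 0 ✓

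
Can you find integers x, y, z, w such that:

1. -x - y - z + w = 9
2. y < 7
Yes

Take x = 0, y = 0, z = 0, w = 9. Substituting into each constraint:
  (1) 0 + 0 + 0 + 9 = 9 ✓
  (2) 0 < 7 ✓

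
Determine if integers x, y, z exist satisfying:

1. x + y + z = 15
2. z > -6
Yes

Take x = 15, y = 0, z = 0. Substituting into each constraint:
  (1) 15 + 0 + 0 = 15 ✓
  (2) 0 > -6 ✓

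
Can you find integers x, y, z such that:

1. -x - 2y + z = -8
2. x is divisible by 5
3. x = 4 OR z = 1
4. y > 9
Yes

Take x = -15, y = 12, z = 1. Substituting into each constraint:
  (1) 15 - 2(12) + 1 = -8 ✓
  (2) -15 = 5 × -3, remainder 0 ✓
  (3) z = 1, target 1 ✓ (second branch holds)
  (4) 12 > 9 ✓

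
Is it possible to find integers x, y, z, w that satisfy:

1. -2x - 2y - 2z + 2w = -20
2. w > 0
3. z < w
Yes

Take x = 0, y = 11, z = 0, w = 1. Substituting into each constraint:
  (1) -2(0) - 2(11) - 2(0) + 2(1) = -20 ✓
  (2) 1 > 0 ✓
  (3) 0 < 1 ✓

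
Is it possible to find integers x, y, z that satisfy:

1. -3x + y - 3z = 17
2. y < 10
Yes

Take x = 0, y = 2, z = -5. Substituting into each constraint:
  (1) -3(0) + 2 - 3(-5) = 17 ✓
  (2) 2 < 10 ✓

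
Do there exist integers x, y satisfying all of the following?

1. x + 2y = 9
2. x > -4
Yes

Take x = 1, y = 4. Substituting into each constraint:
  (1) 1 + 2(4) = 9 ✓
  (2) 1 > -4 ✓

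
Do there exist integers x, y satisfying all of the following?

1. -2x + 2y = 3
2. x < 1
No

Even the single constraint (-2x + 2y = 3) is infeasible over the integers.

  - -2x + 2y = 3: every term on the left is divisible by 2, so the LHS ≡ 0 (mod 2), but the RHS 3 is not — no integer solution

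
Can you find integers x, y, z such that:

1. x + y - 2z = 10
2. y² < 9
Yes

Take x = 0, y = 0, z = -5. Substituting into each constraint:
  (1) 0 + 0 - 2(-5) = 10 ✓
  (2) y² = (0)² = 0, and 0 < 9 ✓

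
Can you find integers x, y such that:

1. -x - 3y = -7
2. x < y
Yes

Take x = 1, y = 2. Substituting into each constraint:
  (1) (-1) - 3(2) = -7 ✓
  (2) 1 < 2 ✓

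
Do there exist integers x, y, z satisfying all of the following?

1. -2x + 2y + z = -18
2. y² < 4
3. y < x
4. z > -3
Yes

Take x = 8, y = 0, z = -2. Substituting into each constraint:
  (1) -2(8) + 2(0) + (-2) = -18 ✓
  (2) y² = (0)² = 0, and 0 < 4 ✓
  (3) 0 < 8 ✓
  (4) -2 > -3 ✓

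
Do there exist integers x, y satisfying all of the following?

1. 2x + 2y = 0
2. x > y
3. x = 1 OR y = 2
Yes

Take x = 1, y = -1. Substituting into each constraint:
  (1) 2(1) + 2(-1) = 0 ✓
  (2) 1 > -1 ✓
  (3) x = 1, target 1 ✓ (first branch holds)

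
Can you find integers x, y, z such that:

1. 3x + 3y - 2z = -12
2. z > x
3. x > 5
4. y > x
Yes

Take x = 6, y = 8, z = 27. Substituting into each constraint:
  (1) 3(6) + 3(8) - 2(27) = -12 ✓
  (2) 27 > 6 ✓
  (3) 6 > 5 ✓
  (4) 8 > 6 ✓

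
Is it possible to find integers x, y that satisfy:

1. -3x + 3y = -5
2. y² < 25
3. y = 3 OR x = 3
No

Even the single constraint (-3x + 3y = -5) is infeasible over the integers.

  - -3x + 3y = -5: every term on the left is divisible by 3, so the LHS ≡ 0 (mod 3), but the RHS -5 is not — no integer solution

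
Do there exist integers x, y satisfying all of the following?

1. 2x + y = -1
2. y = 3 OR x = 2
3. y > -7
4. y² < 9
No

A contradictory subset is {2x + y = -1, y = 3 OR x = 2, y² < 9}. No integer assignment can satisfy these jointly:

  - 2x + y = -1: is a linear equation tying the variables together
  - y = 3 OR x = 2: forces a choice: either y = 3 or x = 2
  - y² < 9: restricts y to |y| ≤ 2

Split on the disjunction (y = 3 OR x = 2):
  • If y = 3: this contradicts y² < 9, which requires |y| ≤ 2.
  • If x = 2: the equation forces y = -5, but y² < 9 requires |y| ≤ 2.
Both branches are infeasible, so the system has no integer solution.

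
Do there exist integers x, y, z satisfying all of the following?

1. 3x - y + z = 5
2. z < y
Yes

Take x = 2, y = 1, z = 0. Substituting into each constraint:
  (1) 3(2) + (-1) + 0 = 5 ✓
  (2) 0 < 1 ✓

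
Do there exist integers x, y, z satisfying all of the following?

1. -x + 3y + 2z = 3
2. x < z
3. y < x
Yes

Take x = 0, y = -1, z = 3. Substituting into each constraint:
  (1) 0 + 3(-1) + 2(3) = 3 ✓
  (2) 0 < 3 ✓
  (3) -1 < 0 ✓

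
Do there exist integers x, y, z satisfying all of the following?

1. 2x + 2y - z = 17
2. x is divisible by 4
Yes

Take x = 0, y = 0, z = -17. Substituting into each constraint:
  (1) 2(0) + 2(0) + 17 = 17 ✓
  (2) 0 = 4 × 0, remainder 0 ✓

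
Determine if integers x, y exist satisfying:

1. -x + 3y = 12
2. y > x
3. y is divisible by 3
Yes

Take x = -12, y = 0. Substituting into each constraint:
  (1) 12 + 3(0) = 12 ✓
  (2) 0 > -12 ✓
  (3) 0 = 3 × 0, remainder 0 ✓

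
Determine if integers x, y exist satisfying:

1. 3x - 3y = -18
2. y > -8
Yes

Take x = 0, y = 6. Substituting into each constraint:
  (1) 3(0) - 3(6) = -18 ✓
  (2) 6 > -8 ✓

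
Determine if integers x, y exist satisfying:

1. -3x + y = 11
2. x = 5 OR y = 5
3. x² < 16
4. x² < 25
Yes

Take x = -2, y = 5. Substituting into each constraint:
  (1) -3(-2) + 5 = 11 ✓
  (2) y = 5, target 5 ✓ (second branch holds)
  (3) x² = (-2)² = 4, and 4 < 16 ✓
  (4) x² = (-2)² = 4, and 4 < 25 ✓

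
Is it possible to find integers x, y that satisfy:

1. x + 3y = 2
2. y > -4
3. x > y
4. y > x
No

A contradictory subset is {x > y, y > x}. No integer assignment can satisfy these jointly:

  - x > y: bounds one variable relative to another variable
  - y > x: bounds one variable relative to another variable

Direct contradiction: x > y and y > x cannot both hold.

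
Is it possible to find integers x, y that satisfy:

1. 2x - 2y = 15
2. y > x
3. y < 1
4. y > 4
No

Even the single constraint (2x - 2y = 15) is infeasible over the integers.

  - 2x - 2y = 15: every term on the left is divisible by 2, so the LHS ≡ 0 (mod 2), but the RHS 15 is not — no integer solution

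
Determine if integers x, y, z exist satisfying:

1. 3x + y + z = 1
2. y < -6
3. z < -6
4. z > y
Yes

Take x = 6, y = -9, z = -8. Substituting into each constraint:
  (1) 3(6) + (-9) + (-8) = 1 ✓
  (2) -9 < -6 ✓
  (3) -8 < -6 ✓
  (4) -8 > -9 ✓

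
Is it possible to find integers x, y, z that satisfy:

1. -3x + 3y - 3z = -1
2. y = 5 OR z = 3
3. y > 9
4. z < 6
No

Even the single constraint (-3x + 3y - 3z = -1) is infeasible over the integers.

  - -3x + 3y - 3z = -1: every term on the left is divisible by 3, so the LHS ≡ 0 (mod 3), but the RHS -1 is not — no integer solution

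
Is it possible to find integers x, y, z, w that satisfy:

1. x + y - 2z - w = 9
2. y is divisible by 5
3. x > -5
Yes

Take x = 0, y = 0, z = 0, w = -9. Substituting into each constraint:
  (1) 0 + 0 - 2(0) + 9 = 9 ✓
  (2) 0 = 5 × 0, remainder 0 ✓
  (3) 0 > -5 ✓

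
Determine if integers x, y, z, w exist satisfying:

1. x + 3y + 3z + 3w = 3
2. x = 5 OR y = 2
Yes

Take x = 0, y = 2, z = 0, w = -1. Substituting into each constraint:
  (1) 0 + 3(2) + 3(0) + 3(-1) = 3 ✓
  (2) y = 2, target 2 ✓ (second branch holds)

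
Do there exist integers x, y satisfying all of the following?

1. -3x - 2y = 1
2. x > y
Yes

Take x = 1, y = -2. Substituting into each constraint:
  (1) -3(1) - 2(-2) = 1 ✓
  (2) 1 > -2 ✓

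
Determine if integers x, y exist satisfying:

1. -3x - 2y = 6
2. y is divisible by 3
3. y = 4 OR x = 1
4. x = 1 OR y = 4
No

A contradictory subset is {-3x - 2y = 6, y is divisible by 3, y = 4 OR x = 1}. No integer assignment can satisfy these jointly:

  - -3x - 2y = 6: is a linear equation tying the variables together
  - y is divisible by 3: restricts y to multiples of 3
  - y = 4 OR x = 1: forces a choice: either y = 4 or x = 1

Split on the disjunction (y = 4 OR x = 1):
  • If y = 4: this contradicts the divisibility constraint — 4 is not a multiple of 3.
  • If x = 1: with x = 1, writing y = 3y', every remaining term of the linear equation is divisible by 6, so the left side is ≡ 0 (mod 6); but the right side 9 ≡ 3 (mod 6). No integers can satisfy it.
Both branches are infeasible, so the system has no integer solution.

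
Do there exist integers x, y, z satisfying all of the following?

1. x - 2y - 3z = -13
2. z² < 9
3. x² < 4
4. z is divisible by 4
Yes

Take x = 1, y = 7, z = 0. Substituting into each constraint:
  (1) 1 - 2(7) - 3(0) = -13 ✓
  (2) z² = (0)² = 0, and 0 < 9 ✓
  (3) x² = (1)² = 1, and 1 < 4 ✓
  (4) 0 = 4 × 0, remainder 0 ✓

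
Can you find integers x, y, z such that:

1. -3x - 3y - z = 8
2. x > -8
Yes

Take x = 0, y = -3, z = 1. Substituting into each constraint:
  (1) -3(0) - 3(-3) + (-1) = 8 ✓
  (2) 0 > -8 ✓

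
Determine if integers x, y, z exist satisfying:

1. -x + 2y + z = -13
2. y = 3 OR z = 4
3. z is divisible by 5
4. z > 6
Yes

Take x = 29, y = 3, z = 10. Substituting into each constraint:
  (1) (-29) + 2(3) + 10 = -13 ✓
  (2) y = 3, target 3 ✓ (first branch holds)
  (3) 10 = 5 × 2, remainder 0 ✓
  (4) 10 > 6 ✓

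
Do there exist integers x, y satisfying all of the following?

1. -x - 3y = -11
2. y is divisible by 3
Yes

Take x = 11, y = 0. Substituting into each constraint:
  (1) (-11) - 3(0) = -11 ✓
  (2) 0 = 3 × 0, remainder 0 ✓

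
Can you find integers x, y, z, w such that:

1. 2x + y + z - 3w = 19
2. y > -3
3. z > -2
Yes

Take x = 0, y = 0, z = 19, w = 0. Substituting into each constraint:
  (1) 2(0) + 0 + 19 - 3(0) = 19 ✓
  (2) 0 > -3 ✓
  (3) 19 > -2 ✓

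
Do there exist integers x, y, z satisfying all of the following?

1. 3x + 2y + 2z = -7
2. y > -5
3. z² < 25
Yes

Take x = -1, y = -2, z = 0. Substituting into each constraint:
  (1) 3(-1) + 2(-2) + 2(0) = -7 ✓
  (2) -2 > -5 ✓
  (3) z² = (0)² = 0, and 0 < 25 ✓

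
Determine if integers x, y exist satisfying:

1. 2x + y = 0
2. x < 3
Yes

Take x = 0, y = 0. Substituting into each constraint:
  (1) 2(0) + 0 = 0 ✓
  (2) 0 < 3 ✓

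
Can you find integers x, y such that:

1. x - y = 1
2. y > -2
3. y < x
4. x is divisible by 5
Yes

Take x = 0, y = -1. Substituting into each constraint:
  (1) 0 + 1 = 1 ✓
  (2) -1 > -2 ✓
  (3) -1 < 0 ✓
  (4) 0 = 5 × 0, remainder 0 ✓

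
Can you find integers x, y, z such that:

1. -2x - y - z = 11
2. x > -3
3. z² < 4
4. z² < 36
Yes

Take x = 0, y = -11, z = 0. Substituting into each constraint:
  (1) -2(0) + 11 + 0 = 11 ✓
  (2) 0 > -3 ✓
  (3) z² = (0)² = 0, and 0 < 4 ✓
  (4) z² = (0)² = 0, and 0 < 36 ✓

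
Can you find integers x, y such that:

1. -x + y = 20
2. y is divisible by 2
Yes

Take x = -20, y = 0. Substituting into each constraint:
  (1) 20 + 0 = 20 ✓
  (2) 0 = 2 × 0, remainder 0 ✓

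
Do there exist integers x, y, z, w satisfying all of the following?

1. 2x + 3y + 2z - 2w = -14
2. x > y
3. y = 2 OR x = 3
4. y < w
Yes

Take x = 3, y = 2, z = -10, w = 3. Substituting into each constraint:
  (1) 2(3) + 3(2) + 2(-10) - 2(3) = -14 ✓
  (2) 3 > 2 ✓
  (3) y = 2, target 2 ✓ (first branch holds)
  (4) 2 < 3 ✓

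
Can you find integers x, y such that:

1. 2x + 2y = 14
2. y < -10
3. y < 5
Yes

Take x = 18, y = -11. Substituting into each constraint:
  (1) 2(18) + 2(-11) = 14 ✓
  (2) -11 < -10 ✓
  (3) -11 < 5 ✓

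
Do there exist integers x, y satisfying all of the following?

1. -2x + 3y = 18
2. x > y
Yes

Take x = 21, y = 20. Substituting into each constraint:
  (1) -2(21) + 3(20) = 18 ✓
  (2) 21 > 20 ✓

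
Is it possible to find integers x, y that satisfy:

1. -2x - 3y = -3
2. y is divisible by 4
No

The full constraint system is jointly infeasible over the integers. Each constraint and what it forces:

  - -2x - 3y = -3: is a linear equation tying the variables together
  - y is divisible by 4: restricts y to multiples of 4

Modular obstruction: writing y = 4y', every remaining term of the linear equation is divisible by 2, so the left side is ≡ 0 (mod 2); but the right side -3 ≡ 1 (mod 2). No integers can satisfy it.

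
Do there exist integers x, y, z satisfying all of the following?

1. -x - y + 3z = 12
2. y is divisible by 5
Yes

Take x = -12, y = 0, z = 0. Substituting into each constraint:
  (1) 12 + 0 + 3(0) = 12 ✓
  (2) 0 = 5 × 0, remainder 0 ✓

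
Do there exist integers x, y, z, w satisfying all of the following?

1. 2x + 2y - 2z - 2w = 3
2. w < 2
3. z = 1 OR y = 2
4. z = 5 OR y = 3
No

Even the single constraint (2x + 2y - 2z - 2w = 3) is infeasible over the integers.

  - 2x + 2y - 2z - 2w = 3: every term on the left is divisible by 2, so the LHS ≡ 0 (mod 2), but the RHS 3 is not — no integer solution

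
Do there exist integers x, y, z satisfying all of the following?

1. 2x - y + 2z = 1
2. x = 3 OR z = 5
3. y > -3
Yes

Take x = 3, y = 5, z = 0. Substituting into each constraint:
  (1) 2(3) + (-5) + 2(0) = 1 ✓
  (2) x = 3, target 3 ✓ (first branch holds)
  (3) 5 > -3 ✓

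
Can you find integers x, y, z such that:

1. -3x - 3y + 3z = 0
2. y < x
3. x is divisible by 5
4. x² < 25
Yes

Take x = 0, y = -1, z = -1. Substituting into each constraint:
  (1) -3(0) - 3(-1) + 3(-1) = 0 ✓
  (2) -1 < 0 ✓
  (3) 0 = 5 × 0, remainder 0 ✓
  (4) x² = (0)² = 0, and 0 < 25 ✓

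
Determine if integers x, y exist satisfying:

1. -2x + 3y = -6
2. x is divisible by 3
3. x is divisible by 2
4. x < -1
Yes

Take x = -6, y = -6. Substituting into each constraint:
  (1) -2(-6) + 3(-6) = -6 ✓
  (2) -6 = 3 × -2, remainder 0 ✓
  (3) -6 = 2 × -3, remainder 0 ✓
  (4) -6 < -1 ✓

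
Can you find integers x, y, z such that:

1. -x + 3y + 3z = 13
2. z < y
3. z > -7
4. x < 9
Yes

Take x = -16, y = 0, z = -1. Substituting into each constraint:
  (1) 16 + 3(0) + 3(-1) = 13 ✓
  (2) -1 < 0 ✓
  (3) -1 > -7 ✓
  (4) -16 < 9 ✓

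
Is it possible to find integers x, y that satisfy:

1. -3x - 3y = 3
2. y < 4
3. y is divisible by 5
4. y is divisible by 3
Yes

Take x = -1, y = 0. Substituting into each constraint:
  (1) -3(-1) - 3(0) = 3 ✓
  (2) 0 < 4 ✓
  (3) 0 = 5 × 0, remainder 0 ✓
  (4) 0 = 3 × 0, remainder 0 ✓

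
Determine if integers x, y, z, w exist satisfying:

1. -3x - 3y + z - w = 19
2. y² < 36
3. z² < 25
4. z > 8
No

A contradictory subset is {z² < 25, z > 8}. No integer assignment can satisfy these jointly:

  - z² < 25: restricts z to |z| ≤ 4
  - z > 8: bounds one variable relative to a constant

Direct contradiction: the bounds on z require z ≥ 9 and z ≤ 4 simultaneously, which is empty.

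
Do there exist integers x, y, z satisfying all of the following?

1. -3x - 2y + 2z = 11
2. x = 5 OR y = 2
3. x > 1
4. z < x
Yes

Take x = 5, y = -9, z = 4. Substituting into each constraint:
  (1) -3(5) - 2(-9) + 2(4) = 11 ✓
  (2) x = 5, target 5 ✓ (first branch holds)
  (3) 5 > 1 ✓
  (4) 4 < 5 ✓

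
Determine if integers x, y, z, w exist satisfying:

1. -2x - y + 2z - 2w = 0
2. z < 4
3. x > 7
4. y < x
Yes

Take x = 8, y = 0, z = 0, w = -8. Substituting into each constraint:
  (1) -2(8) + 0 + 2(0) - 2(-8) = 0 ✓
  (2) 0 < 4 ✓
  (3) 8 > 7 ✓
  (4) 0 < 8 ✓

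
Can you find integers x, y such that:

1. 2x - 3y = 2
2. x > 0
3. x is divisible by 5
Yes

Take x = 10, y = 6. Substituting into each constraint:
  (1) 2(10) - 3(6) = 2 ✓
  (2) 10 > 0 ✓
  (3) 10 = 5 × 2, remainder 0 ✓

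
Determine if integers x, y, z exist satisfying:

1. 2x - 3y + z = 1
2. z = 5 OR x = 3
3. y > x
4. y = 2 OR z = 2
Yes

Take x = 1, y = 2, z = 5. Substituting into each constraint:
  (1) 2(1) - 3(2) + 5 = 1 ✓
  (2) z = 5, target 5 ✓ (first branch holds)
  (3) 2 > 1 ✓
  (4) y = 2, target 2 ✓ (first branch holds)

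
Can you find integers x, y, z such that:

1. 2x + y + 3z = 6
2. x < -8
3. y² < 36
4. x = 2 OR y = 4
Yes

Take x = -11, y = 4, z = 8. Substituting into each constraint:
  (1) 2(-11) + 4 + 3(8) = 6 ✓
  (2) -11 < -8 ✓
  (3) y² = (4)² = 16, and 16 < 36 ✓
  (4) y = 4, target 4 ✓ (second branch holds)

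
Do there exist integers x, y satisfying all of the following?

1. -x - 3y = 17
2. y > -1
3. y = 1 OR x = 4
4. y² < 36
Yes

Take x = -20, y = 1. Substituting into each constraint:
  (1) 20 - 3(1) = 17 ✓
  (2) 1 > -1 ✓
  (3) y = 1, target 1 ✓ (first branch holds)
  (4) y² = (1)² = 1, and 1 < 36 ✓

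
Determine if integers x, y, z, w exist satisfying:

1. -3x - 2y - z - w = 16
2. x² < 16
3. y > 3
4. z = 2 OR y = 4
Yes

Take x = -2, y = 5, z = 2, w = -22. Substituting into each constraint:
  (1) -3(-2) - 2(5) + (-2) + 22 = 16 ✓
  (2) x² = (-2)² = 4, and 4 < 16 ✓
  (3) 5 > 3 ✓
  (4) z = 2, target 2 ✓ (first branch holds)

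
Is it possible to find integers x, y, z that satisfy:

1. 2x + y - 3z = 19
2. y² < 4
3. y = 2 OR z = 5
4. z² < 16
No

A contradictory subset is {y² < 4, y = 2 OR z = 5, z² < 16}. No integer assignment can satisfy these jointly:

  - y² < 4: restricts y to |y| ≤ 1
  - y = 2 OR z = 5: forces a choice: either y = 2 or z = 5
  - z² < 16: restricts z to |z| ≤ 3

Split on the disjunction (y = 2 OR z = 5):
  • If y = 2: this contradicts y² < 4, which requires |y| ≤ 1.
  • If z = 5: this contradicts z² < 16, which requires |z| ≤ 3.
Both branches are infeasible, so the system has no integer solution.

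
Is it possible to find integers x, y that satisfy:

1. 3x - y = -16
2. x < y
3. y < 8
Yes

Take x = -5, y = 1. Substituting into each constraint:
  (1) 3(-5) + (-1) = -16 ✓
  (2) -5 < 1 ✓
  (3) 1 < 8 ✓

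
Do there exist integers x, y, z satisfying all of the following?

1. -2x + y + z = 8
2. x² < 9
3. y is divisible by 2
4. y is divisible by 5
Yes

Take x = 0, y = 0, z = 8. Substituting into each constraint:
  (1) -2(0) + 0 + 8 = 8 ✓
  (2) x² = (0)² = 0, and 0 < 9 ✓
  (3) 0 = 2 × 0, remainder 0 ✓
  (4) 0 = 5 × 0, remainder 0 ✓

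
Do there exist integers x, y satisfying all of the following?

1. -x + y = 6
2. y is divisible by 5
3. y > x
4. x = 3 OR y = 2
No

A contradictory subset is {-x + y = 6, y is divisible by 5, x = 3 OR y = 2}. No integer assignment can satisfy these jointly:

  - -x + y = 6: is a linear equation tying the variables together
  - y is divisible by 5: restricts y to multiples of 5
  - x = 3 OR y = 2: forces a choice: either x = 3 or y = 2

Split on the disjunction (x = 3 OR y = 2):
  • If x = 3: with x = 3, writing y = 5y', every remaining term of the linear equation is divisible by 5, so the left side is ≡ 0 (mod 5); but the right side 9 ≡ 4 (mod 5). No integers can satisfy it.
  • If y = 2: this contradicts the divisibility constraint — 2 is not a multiple of 5.
Both branches are infeasible, so the system has no integer solution.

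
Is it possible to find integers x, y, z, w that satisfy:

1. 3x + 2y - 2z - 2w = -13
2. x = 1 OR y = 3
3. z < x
Yes

Take x = 3, y = 3, z = 2, w = 12. Substituting into each constraint:
  (1) 3(3) + 2(3) - 2(2) - 2(12) = -13 ✓
  (2) y = 3, target 3 ✓ (second branch holds)
  (3) 2 < 3 ✓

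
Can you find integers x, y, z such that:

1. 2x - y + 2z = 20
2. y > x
Yes

Take x = 1, y = 2, z = 10. Substituting into each constraint:
  (1) 2(1) + (-2) + 2(10) = 20 ✓
  (2) 2 > 1 ✓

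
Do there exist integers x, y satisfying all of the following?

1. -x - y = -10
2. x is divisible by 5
Yes

Take x = 0, y = 10. Substituting into each constraint:
  (1) 0 + (-10) = -10 ✓
  (2) 0 = 5 × 0, remainder 0 ✓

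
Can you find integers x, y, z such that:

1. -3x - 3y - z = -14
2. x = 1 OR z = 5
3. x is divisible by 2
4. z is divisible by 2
No

A contradictory subset is {x = 1 OR z = 5, x is divisible by 2, z is divisible by 2}. No integer assignment can satisfy these jointly:

  - x = 1 OR z = 5: forces a choice: either x = 1 or z = 5
  - x is divisible by 2: restricts x to multiples of 2
  - z is divisible by 2: restricts z to multiples of 2

Split on the disjunction (x = 1 OR z = 5):
  • If x = 1: this contradicts the divisibility constraint — 1 is not a multiple of 2.
  • If z = 5: this contradicts the divisibility constraint — 5 is not a multiple of 2.
Both branches are infeasible, so the system has no integer solution.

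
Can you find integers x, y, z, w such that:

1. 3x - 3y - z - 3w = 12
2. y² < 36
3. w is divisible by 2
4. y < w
Yes

Take x = 3, y = -1, z = 0, w = 0. Substituting into each constraint:
  (1) 3(3) - 3(-1) + 0 - 3(0) = 12 ✓
  (2) y² = (-1)² = 1, and 1 < 36 ✓
  (3) 0 = 2 × 0, remainder 0 ✓
  (4) -1 < 0 ✓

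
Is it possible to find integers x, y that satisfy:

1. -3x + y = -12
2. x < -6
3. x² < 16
No

A contradictory subset is {x < -6, x² < 16}. No integer assignment can satisfy these jointly:

  - x < -6: bounds one variable relative to a constant
  - x² < 16: restricts x to |x| ≤ 3

Direct contradiction: the bounds on x require x ≥ -3 and x ≤ -7 simultaneously, which is empty.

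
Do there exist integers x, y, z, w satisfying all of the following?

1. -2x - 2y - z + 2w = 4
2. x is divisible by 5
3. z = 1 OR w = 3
Yes

Take x = 0, y = 1, z = 0, w = 3. Substituting into each constraint:
  (1) -2(0) - 2(1) + 0 + 2(3) = 4 ✓
  (2) 0 = 5 × 0, remainder 0 ✓
  (3) w = 3, target 3 ✓ (second branch holds)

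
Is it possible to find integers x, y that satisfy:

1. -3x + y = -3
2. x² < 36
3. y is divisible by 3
Yes

Take x = 1, y = 0. Substituting into each constraint:
  (1) -3(1) + 0 = -3 ✓
  (2) x² = (1)² = 1, and 1 < 36 ✓
  (3) 0 = 3 × 0, remainder 0 ✓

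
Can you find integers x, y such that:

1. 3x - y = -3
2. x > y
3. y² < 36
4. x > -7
Yes

Take x = -2, y = -3. Substituting into each constraint:
  (1) 3(-2) + 3 = -3 ✓
  (2) -2 > -3 ✓
  (3) y² = (-3)² = 9, and 9 < 36 ✓
  (4) -2 > -7 ✓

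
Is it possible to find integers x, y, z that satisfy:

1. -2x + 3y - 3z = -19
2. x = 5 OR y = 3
Yes

Take x = 2, y = 3, z = 8. Substituting into each constraint:
  (1) -2(2) + 3(3) - 3(8) = -19 ✓
  (2) y = 3, target 3 ✓ (second branch holds)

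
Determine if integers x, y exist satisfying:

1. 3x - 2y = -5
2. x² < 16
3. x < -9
No

A contradictory subset is {x² < 16, x < -9}. No integer assignment can satisfy these jointly:

  - x² < 16: restricts x to |x| ≤ 3
  - x < -9: bounds one variable relative to a constant

Direct contradiction: the bounds on x require x ≥ -3 and x ≤ -10 simultaneously, which is empty.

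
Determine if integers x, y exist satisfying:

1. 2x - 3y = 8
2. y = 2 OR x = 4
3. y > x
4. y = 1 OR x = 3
No

A contradictory subset is {2x - 3y = 8, y = 2 OR x = 4, y > x}. No integer assignment can satisfy these jointly:

  - 2x - 3y = 8: is a linear equation tying the variables together
  - y = 2 OR x = 4: forces a choice: either y = 2 or x = 4
  - y > x: bounds one variable relative to another variable

Split on the disjunction (y = 2 OR x = 4):
  • If y = 2: the equation forces x = 7, giving (y, x) = (2, 7), which violates y > x.
  • If x = 4: the equation forces y = 0, giving (x, y) = (4, 0), which violates y > x.
Both branches are infeasible, so the system has no integer solution.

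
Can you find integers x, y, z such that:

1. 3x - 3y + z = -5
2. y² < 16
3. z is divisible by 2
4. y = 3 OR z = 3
Yes

Take x = 2, y = 3, z = -2. Substituting into each constraint:
  (1) 3(2) - 3(3) + (-2) = -5 ✓
  (2) y² = (3)² = 9, and 9 < 16 ✓
  (3) -2 = 2 × -1, remainder 0 ✓
  (4) y = 3, target 3 ✓ (first branch holds)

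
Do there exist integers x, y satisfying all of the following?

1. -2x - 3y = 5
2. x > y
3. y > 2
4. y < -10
No

A contradictory subset is {y > 2, y < -10}. No integer assignment can satisfy these jointly:

  - y > 2: bounds one variable relative to a constant
  - y < -10: bounds one variable relative to a constant

Direct contradiction: the bounds on y require y ≥ 3 and y ≤ -11 simultaneously, which is empty.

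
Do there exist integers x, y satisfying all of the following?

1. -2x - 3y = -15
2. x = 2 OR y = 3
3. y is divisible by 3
Yes

Take x = 3, y = 3. Substituting into each constraint:
  (1) -2(3) - 3(3) = -15 ✓
  (2) y = 3, target 3 ✓ (second branch holds)
  (3) 3 = 3 × 1, remainder 0 ✓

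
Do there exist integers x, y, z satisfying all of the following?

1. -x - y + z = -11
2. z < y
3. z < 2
Yes

Take x = 10, y = 0, z = -1. Substituting into each constraint:
  (1) (-10) + 0 + (-1) = -11 ✓
  (2) -1 < 0 ✓
  (3) -1 < 2 ✓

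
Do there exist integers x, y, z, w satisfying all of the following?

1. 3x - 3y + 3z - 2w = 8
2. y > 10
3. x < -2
Yes

Take x = -3, y = 11, z = 0, w = -25. Substituting into each constraint:
  (1) 3(-3) - 3(11) + 3(0) - 2(-25) = 8 ✓
  (2) 11 > 10 ✓
  (3) -3 < -2 ✓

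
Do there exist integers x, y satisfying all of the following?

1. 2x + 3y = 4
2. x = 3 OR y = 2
Yes

Take x = -1, y = 2. Substituting into each constraint:
  (1) 2(-1) + 3(2) = 4 ✓
  (2) y = 2, target 2 ✓ (second branch holds)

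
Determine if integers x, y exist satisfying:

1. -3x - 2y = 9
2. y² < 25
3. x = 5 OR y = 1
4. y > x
No

A contradictory subset is {-3x - 2y = 9, x = 5 OR y = 1, y > x}. No integer assignment can satisfy these jointly:

  - -3x - 2y = 9: is a linear equation tying the variables together
  - x = 5 OR y = 1: forces a choice: either x = 5 or y = 1
  - y > x: bounds one variable relative to another variable

Split on the disjunction (x = 5 OR y = 1):
  • If x = 5: the equation forces y = -12, giving (x, y) = (5, -12), which violates y > x.
  • If y = 1: with y = 1, every remaining term of the linear equation is divisible by 3, so the left side is ≡ 0 (mod 3); but the right side 11 ≡ 2 (mod 3). No integers can satisfy it.
Both branches are infeasible, so the system has no integer solution.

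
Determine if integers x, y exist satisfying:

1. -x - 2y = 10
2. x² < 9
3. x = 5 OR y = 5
No

The full constraint system is jointly infeasible over the integers. Each constraint and what it forces:

  - -x - 2y = 10: is a linear equation tying the variables together
  - x² < 9: restricts x to |x| ≤ 2
  - x = 5 OR y = 5: forces a choice: either x = 5 or y = 5

Split on the disjunction (x = 5 OR y = 5):
  • If x = 5: this contradicts x² < 9, which requires |x| ≤ 2.
  • If y = 5: the equation forces x = -20, but x² < 9 requires |x| ≤ 2.
Both branches are infeasible, so the system has no integer solution.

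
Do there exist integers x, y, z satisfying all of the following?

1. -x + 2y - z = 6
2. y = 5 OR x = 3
Yes

Take x = 3, y = 5, z = 1. Substituting into each constraint:
  (1) (-3) + 2(5) + (-1) = 6 ✓
  (2) y = 5, target 5 ✓ (first branch holds)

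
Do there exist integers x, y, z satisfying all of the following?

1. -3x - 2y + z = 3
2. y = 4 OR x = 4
Yes

Take x = 4, y = -8, z = -1. Substituting into each constraint:
  (1) -3(4) - 2(-8) + (-1) = 3 ✓
  (2) x = 4, target 4 ✓ (second branch holds)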